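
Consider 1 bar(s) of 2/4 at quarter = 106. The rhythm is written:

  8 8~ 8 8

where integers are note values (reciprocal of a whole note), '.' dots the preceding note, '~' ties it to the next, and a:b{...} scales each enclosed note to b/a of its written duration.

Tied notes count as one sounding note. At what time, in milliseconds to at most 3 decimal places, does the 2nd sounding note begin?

1. 0.0ms @ 0 + 283.019ms (1/2)
2. 283.019ms @ 1/2 + 566.038ms (1)
3. 849.057ms @ 3/2 + 283.019ms (1/2)

note 2 onset = 1/2b = 283.019ms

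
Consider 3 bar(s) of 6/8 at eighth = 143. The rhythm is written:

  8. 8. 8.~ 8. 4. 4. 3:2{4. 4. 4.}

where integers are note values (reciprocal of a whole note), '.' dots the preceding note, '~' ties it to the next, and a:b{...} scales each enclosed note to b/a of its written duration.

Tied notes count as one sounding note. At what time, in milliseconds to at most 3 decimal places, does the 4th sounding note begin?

note 4 onset = 6b = 2517.483ms

1. 0.0ms @ 0 + 629.371ms (3/2)
2. 629.371ms @ 3/2 + 629.371ms (3/2)
3. 1258.741ms @ 3 + 1258.741ms (3)
4. 2517.483ms @ 6 + 1258.741ms (3)
5. 3776.224ms @ 9 + 1258.741ms (3)
6. 5034.965ms @ 12 + 839.161ms (2)
7. 5874.126ms @ 14 + 839.161ms (2)
8. 6713.287ms @ 16 + 839.161ms (2)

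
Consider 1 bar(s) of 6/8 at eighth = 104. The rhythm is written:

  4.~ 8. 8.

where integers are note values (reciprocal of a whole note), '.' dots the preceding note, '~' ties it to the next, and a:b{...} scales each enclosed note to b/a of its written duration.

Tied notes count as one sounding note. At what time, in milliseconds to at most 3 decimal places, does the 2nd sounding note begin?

1. 0.0ms @ 0 + 2596.154ms (9/2)
2. 2596.154ms @ 9/2 + 865.385ms (3/2)

note 2 onset = 9/2b = 2596.154ms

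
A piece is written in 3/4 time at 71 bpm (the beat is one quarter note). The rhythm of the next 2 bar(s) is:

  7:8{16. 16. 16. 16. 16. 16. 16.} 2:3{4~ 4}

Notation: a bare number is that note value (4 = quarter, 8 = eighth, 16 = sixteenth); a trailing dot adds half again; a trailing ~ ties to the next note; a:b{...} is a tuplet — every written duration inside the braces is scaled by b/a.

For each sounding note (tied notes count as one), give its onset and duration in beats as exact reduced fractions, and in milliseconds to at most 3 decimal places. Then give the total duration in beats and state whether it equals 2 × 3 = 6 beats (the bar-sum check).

1) 0.0ms=0b +362.173ms=3/7b
2) 362.173ms=3/7b +362.173ms=3/7b
3) 724.346ms=6/7b +362.173ms=3/7b
4) 1086.519ms=9/7b +362.173ms=3/7b
5) 1448.692ms=12/7b +362.173ms=3/7b
6) 1810.865ms=15/7b +362.173ms=3/7b
7) 2173.038ms=18/7b +362.173ms=3/7b
8) 2535.211ms=3b +2535.211ms=3b
Σ=6b of 6 (71bpm 3/4) — PASS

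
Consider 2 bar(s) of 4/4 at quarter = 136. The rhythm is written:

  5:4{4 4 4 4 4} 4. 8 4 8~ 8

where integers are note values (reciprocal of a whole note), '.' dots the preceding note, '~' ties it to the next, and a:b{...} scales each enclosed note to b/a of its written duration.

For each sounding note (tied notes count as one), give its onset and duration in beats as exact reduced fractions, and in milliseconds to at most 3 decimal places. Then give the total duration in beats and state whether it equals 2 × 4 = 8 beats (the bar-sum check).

1) 0.0ms=0b +352.941ms=4/5b
2) 352.941ms=4/5b +352.941ms=4/5b
3) 705.882ms=8/5b +352.941ms=4/5b
4) 1058.824ms=12/5b +352.941ms=4/5b
5) 1411.765ms=16/5b +352.941ms=4/5b
6) 1764.706ms=4b +661.765ms=3/2b
7) 2426.471ms=11/2b +220.588ms=1/2b
8) 2647.059ms=6b +441.176ms=1b
9) 3088.235ms=7b +441.176ms=1b
Σ=8b of 8 (136bpm 4/4) — PASS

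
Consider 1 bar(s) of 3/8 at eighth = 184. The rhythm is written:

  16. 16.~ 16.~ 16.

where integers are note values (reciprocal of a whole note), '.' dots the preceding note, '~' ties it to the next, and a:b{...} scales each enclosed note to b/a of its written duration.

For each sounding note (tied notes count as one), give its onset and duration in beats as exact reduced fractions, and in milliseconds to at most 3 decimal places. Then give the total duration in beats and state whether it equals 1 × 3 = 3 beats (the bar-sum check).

1) 0.0ms=0b +244.565ms=3/4b
2) 244.565ms=3/4b +733.696ms=9/4b
Σ=3b of 3 (184bpm 3/8) — PASS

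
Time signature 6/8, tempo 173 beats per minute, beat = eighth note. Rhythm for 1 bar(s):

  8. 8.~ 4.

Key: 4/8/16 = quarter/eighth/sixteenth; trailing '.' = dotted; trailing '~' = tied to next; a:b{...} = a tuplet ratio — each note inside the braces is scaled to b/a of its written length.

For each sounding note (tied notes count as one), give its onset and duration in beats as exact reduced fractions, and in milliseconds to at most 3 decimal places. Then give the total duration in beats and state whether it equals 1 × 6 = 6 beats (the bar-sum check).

1) 0.0ms=0b +520.231ms=3/2b
2) 520.231ms=3/2b +1560.694ms=9/2b
Σ=6b of 6 (173bpm 6/8) — PASS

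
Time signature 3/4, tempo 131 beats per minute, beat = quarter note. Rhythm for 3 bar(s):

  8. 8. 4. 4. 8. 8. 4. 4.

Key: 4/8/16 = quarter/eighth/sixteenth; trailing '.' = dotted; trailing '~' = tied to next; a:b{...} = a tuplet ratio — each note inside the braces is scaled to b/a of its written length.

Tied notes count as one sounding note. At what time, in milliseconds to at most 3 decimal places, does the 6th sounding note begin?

1. 0.0ms @ 0 + 343.511ms (3/4)
2. 343.511ms @ 3/4 + 343.511ms (3/4)
3. 687.023ms @ 3/2 + 687.023ms (3/2)
4. 1374.046ms @ 3 + 687.023ms (3/2)
5. 2061.069ms @ 9/2 + 343.511ms (3/4)
6. 2404.58ms @ 21/4 + 343.511ms (3/4)
7. 2748.092ms @ 6 + 687.023ms (3/2)
8. 3435.115ms @ 15/2 + 687.023ms (3/2)

note 6 onset = 21/4b = 2404.58ms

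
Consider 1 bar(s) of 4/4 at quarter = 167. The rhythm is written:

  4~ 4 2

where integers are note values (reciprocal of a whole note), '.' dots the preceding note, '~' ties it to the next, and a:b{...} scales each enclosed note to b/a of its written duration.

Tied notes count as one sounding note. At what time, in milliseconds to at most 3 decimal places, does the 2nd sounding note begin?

1. 0.0ms @ 0 + 718.563ms (2)
2. 718.563ms @ 2 + 718.563ms (2)

note 2 onset = 2b = 718.563ms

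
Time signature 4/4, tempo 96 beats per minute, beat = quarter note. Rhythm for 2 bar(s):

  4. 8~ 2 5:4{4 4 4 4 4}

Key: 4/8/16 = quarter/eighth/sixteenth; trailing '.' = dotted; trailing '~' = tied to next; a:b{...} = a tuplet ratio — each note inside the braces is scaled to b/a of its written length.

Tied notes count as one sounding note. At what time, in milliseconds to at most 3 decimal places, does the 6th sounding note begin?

note 6 onset = 32/5b = 4000.0ms

1. 0.0ms @ 0 + 937.5ms (3/2)
2. 937.5ms @ 3/2 + 1562.5ms (5/2)
3. 2500.0ms @ 4 + 500.0ms (4/5)
4. 3000.0ms @ 24/5 + 500.0ms (4/5)
5. 3500.0ms @ 28/5 + 500.0ms (4/5)
6. 4000.0ms @ 32/5 + 500.0ms (4/5)
7. 4500.0ms @ 36/5 + 500.0ms (4/5)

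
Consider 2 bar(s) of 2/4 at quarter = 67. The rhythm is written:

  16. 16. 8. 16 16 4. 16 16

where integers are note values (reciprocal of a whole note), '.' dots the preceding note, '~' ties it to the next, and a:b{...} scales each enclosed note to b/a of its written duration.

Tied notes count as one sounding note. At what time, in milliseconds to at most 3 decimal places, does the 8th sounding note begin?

note 8 onset = 15/4b = 3358.209ms

1. 0.0ms @ 0 + 335.821ms (3/8)
2. 335.821ms @ 3/8 + 335.821ms (3/8)
3. 671.642ms @ 3/4 + 671.642ms (3/4)
4. 1343.284ms @ 3/2 + 223.881ms (1/4)
5. 1567.164ms @ 7/4 + 223.881ms (1/4)
6. 1791.045ms @ 2 + 1343.284ms (3/2)
7. 3134.328ms @ 7/2 + 223.881ms (1/4)
8. 3358.209ms @ 15/4 + 223.881ms (1/4)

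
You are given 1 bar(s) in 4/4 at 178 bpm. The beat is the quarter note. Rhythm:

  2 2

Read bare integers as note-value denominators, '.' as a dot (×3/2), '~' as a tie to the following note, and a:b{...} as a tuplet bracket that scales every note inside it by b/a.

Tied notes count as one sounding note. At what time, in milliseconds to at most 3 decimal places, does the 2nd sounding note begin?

note 2 onset = 2b = 674.157ms

1. 0.0ms @ 0 + 674.157ms (2)
2. 674.157ms @ 2 + 674.157ms (2)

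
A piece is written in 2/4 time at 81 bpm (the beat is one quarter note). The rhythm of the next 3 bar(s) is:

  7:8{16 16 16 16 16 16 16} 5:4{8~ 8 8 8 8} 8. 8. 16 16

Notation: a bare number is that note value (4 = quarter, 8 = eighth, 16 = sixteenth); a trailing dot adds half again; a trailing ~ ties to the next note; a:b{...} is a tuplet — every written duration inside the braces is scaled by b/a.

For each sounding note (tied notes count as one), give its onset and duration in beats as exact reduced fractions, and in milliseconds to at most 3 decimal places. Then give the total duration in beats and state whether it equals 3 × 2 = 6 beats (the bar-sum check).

1) 0.0ms=0b +211.64ms=2/7b
2) 211.64ms=2/7b +211.64ms=2/7b
3) 423.28ms=4/7b +211.64ms=2/7b
4) 634.921ms=6/7b +211.64ms=2/7b
5) 846.561ms=8/7b +211.64ms=2/7b
6) 1058.201ms=10/7b +211.64ms=2/7b
7) 1269.841ms=12/7b +211.64ms=2/7b
8) 1481.481ms=2b +592.593ms=4/5b
9) 2074.074ms=14/5b +296.296ms=2/5b
10) 2370.37ms=16/5b +296.296ms=2/5b
11) 2666.667ms=18/5b +296.296ms=2/5b
12) 2962.963ms=4b +555.556ms=3/4b
13) 3518.519ms=19/4b +555.556ms=3/4b
14) 4074.074ms=11/2b +185.185ms=1/4b
15) 4259.259ms=23/4b +185.185ms=1/4b
Σ=6b of 6 (81bpm 2/4) — PASS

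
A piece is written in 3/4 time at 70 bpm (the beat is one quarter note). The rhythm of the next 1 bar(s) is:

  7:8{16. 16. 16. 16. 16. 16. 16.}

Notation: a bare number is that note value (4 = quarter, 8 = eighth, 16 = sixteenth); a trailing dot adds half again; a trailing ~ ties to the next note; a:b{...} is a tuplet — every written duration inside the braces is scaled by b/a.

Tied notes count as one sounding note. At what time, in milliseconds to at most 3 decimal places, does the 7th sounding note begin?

note 7 onset = 18/7b = 2204.082ms

1. 0.0ms @ 0 + 367.347ms (3/7)
2. 367.347ms @ 3/7 + 367.347ms (3/7)
3. 734.694ms @ 6/7 + 367.347ms (3/7)
4. 1102.041ms @ 9/7 + 367.347ms (3/7)
5. 1469.388ms @ 12/7 + 367.347ms (3/7)
6. 1836.735ms @ 15/7 + 367.347ms (3/7)
7. 2204.082ms @ 18/7 + 367.347ms (3/7)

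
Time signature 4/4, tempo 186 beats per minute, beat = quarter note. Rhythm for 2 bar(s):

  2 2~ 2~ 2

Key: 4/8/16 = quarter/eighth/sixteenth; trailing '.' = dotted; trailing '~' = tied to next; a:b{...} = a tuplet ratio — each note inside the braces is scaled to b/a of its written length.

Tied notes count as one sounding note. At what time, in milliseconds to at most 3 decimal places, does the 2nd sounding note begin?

note 2 onset = 2b = 645.161ms

1. 0.0ms @ 0 + 645.161ms (2)
2. 645.161ms @ 2 + 1935.484ms (6)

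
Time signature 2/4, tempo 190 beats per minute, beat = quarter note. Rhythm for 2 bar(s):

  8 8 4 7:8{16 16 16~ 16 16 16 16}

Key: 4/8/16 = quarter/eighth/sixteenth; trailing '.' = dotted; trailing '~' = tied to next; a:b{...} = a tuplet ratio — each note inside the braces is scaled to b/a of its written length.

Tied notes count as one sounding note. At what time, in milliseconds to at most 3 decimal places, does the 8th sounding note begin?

note 8 onset = 24/7b = 1082.707ms

1. 0.0ms @ 0 + 157.895ms (1/2)
2. 157.895ms @ 1/2 + 157.895ms (1/2)
3. 315.789ms @ 1 + 315.789ms (1)
4. 631.579ms @ 2 + 90.226ms (2/7)
5. 721.805ms @ 16/7 + 90.226ms (2/7)
6. 812.03ms @ 18/7 + 180.451ms (4/7)
7. 992.481ms @ 22/7 + 90.226ms (2/7)
8. 1082.707ms @ 24/7 + 90.226ms (2/7)
9. 1172.932ms @ 26/7 + 90.226ms (2/7)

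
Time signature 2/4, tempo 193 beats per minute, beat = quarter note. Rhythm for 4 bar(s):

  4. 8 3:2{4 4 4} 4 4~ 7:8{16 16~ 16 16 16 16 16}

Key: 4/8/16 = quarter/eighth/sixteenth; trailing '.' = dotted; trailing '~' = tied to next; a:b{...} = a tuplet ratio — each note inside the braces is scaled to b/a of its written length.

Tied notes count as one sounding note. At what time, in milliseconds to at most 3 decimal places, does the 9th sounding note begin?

1. 0.0ms @ 0 + 466.321ms (3/2)
2. 466.321ms @ 3/2 + 155.44ms (1/2)
3. 621.762ms @ 2 + 207.254ms (2/3)
4. 829.016ms @ 8/3 + 207.254ms (2/3)
5. 1036.269ms @ 10/3 + 207.254ms (2/3)
6. 1243.523ms @ 4 + 310.881ms (1)
7. 1554.404ms @ 5 + 399.704ms (9/7)
8. 1954.108ms @ 44/7 + 177.646ms (4/7)
9. 2131.754ms @ 48/7 + 88.823ms (2/7)
10. 2220.577ms @ 50/7 + 88.823ms (2/7)
11. 2309.4ms @ 52/7 + 88.823ms (2/7)
12. 2398.224ms @ 54/7 + 88.823ms (2/7)

note 9 onset = 48/7b = 2131.754ms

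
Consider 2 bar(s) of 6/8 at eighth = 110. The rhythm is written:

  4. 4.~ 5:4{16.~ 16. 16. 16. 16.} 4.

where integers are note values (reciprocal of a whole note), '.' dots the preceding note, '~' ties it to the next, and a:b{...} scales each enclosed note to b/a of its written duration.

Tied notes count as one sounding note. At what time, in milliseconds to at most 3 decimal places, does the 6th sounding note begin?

note 6 onset = 9b = 4909.091ms

1. 0.0ms @ 0 + 1636.364ms (3)
2. 1636.364ms @ 3 + 2290.909ms (21/5)
3. 3927.273ms @ 36/5 + 327.273ms (3/5)
4. 4254.545ms @ 39/5 + 327.273ms (3/5)
5. 4581.818ms @ 42/5 + 327.273ms (3/5)
6. 4909.091ms @ 9 + 1636.364ms (3)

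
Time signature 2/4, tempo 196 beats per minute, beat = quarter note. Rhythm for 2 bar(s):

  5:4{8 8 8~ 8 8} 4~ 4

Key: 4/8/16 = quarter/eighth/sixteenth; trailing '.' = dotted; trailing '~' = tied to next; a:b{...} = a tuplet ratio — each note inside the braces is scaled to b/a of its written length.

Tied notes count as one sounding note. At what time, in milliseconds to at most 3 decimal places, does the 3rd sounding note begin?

note 3 onset = 4/5b = 244.898ms

1. 0.0ms @ 0 + 122.449ms (2/5)
2. 122.449ms @ 2/5 + 122.449ms (2/5)
3. 244.898ms @ 4/5 + 244.898ms (4/5)
4. 489.796ms @ 8/5 + 122.449ms (2/5)
5. 612.245ms @ 2 + 612.245ms (2)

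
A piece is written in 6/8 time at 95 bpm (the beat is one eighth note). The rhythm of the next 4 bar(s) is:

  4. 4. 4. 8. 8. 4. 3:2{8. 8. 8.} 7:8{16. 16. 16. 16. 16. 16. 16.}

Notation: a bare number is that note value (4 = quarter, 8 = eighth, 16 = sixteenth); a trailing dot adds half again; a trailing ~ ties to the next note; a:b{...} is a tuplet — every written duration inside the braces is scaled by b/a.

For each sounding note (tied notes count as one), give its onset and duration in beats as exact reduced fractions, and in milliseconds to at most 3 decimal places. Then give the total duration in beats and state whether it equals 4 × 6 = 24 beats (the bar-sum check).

1) 0.0ms=0b +1894.737ms=3b
2) 1894.737ms=3b +1894.737ms=3b
3) 3789.474ms=6b +1894.737ms=3b
4) 5684.211ms=9b +947.368ms=3/2b
5) 6631.579ms=21/2b +947.368ms=3/2b
6) 7578.947ms=12b +1894.737ms=3b
7) 9473.684ms=15b +631.579ms=1b
8) 10105.263ms=16b +631.579ms=1b
9) 10736.842ms=17b +631.579ms=1b
10) 11368.421ms=18b +541.353ms=6/7b
11) 11909.774ms=132/7b +541.353ms=6/7b
12) 12451.128ms=138/7b +541.353ms=6/7b
13) 12992.481ms=144/7b +541.353ms=6/7b
14) 13533.835ms=150/7b +541.353ms=6/7b
15) 14075.188ms=156/7b +541.353ms=6/7b
16) 14616.541ms=162/7b +541.353ms=6/7b
Σ=24b of 24 (95bpm 6/8) — PASS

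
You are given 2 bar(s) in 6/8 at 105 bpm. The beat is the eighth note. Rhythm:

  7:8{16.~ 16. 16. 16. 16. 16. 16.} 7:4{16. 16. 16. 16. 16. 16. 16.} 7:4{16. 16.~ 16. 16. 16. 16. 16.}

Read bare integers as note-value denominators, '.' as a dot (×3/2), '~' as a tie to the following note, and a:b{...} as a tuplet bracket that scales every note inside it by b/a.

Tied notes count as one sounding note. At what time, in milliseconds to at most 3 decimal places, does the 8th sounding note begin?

note 8 onset = 45/7b = 3673.469ms

1. 0.0ms @ 0 + 979.592ms (12/7)
2. 979.592ms @ 12/7 + 489.796ms (6/7)
3. 1469.388ms @ 18/7 + 489.796ms (6/7)
4. 1959.184ms @ 24/7 + 489.796ms (6/7)
5. 2448.98ms @ 30/7 + 489.796ms (6/7)
6. 2938.776ms @ 36/7 + 489.796ms (6/7)
7. 3428.571ms @ 6 + 244.898ms (3/7)
8. 3673.469ms @ 45/7 + 244.898ms (3/7)
9. 3918.367ms @ 48/7 + 244.898ms (3/7)
10. 4163.265ms @ 51/7 + 244.898ms (3/7)
11. 4408.163ms @ 54/7 + 244.898ms (3/7)
12. 4653.061ms @ 57/7 + 244.898ms (3/7)
13. 4897.959ms @ 60/7 + 244.898ms (3/7)
14. 5142.857ms @ 9 + 244.898ms (3/7)
15. 5387.755ms @ 66/7 + 489.796ms (6/7)
16. 5877.551ms @ 72/7 + 244.898ms (3/7)
17. 6122.449ms @ 75/7 + 244.898ms (3/7)
18. 6367.347ms @ 78/7 + 244.898ms (3/7)
19. 6612.245ms @ 81/7 + 244.898ms (3/7)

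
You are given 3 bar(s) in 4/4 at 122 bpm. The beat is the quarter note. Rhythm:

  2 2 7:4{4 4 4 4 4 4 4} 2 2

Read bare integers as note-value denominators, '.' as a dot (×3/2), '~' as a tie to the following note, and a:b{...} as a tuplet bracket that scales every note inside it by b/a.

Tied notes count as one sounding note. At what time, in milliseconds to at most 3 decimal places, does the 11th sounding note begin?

note 11 onset = 10b = 4918.033ms

1. 0.0ms @ 0 + 983.607ms (2)
2. 983.607ms @ 2 + 983.607ms (2)
3. 1967.213ms @ 4 + 281.03ms (4/7)
4. 2248.244ms @ 32/7 + 281.03ms (4/7)
5. 2529.274ms @ 36/7 + 281.03ms (4/7)
6. 2810.304ms @ 40/7 + 281.03ms (4/7)
7. 3091.335ms @ 44/7 + 281.03ms (4/7)
8. 3372.365ms @ 48/7 + 281.03ms (4/7)
9. 3653.396ms @ 52/7 + 281.03ms (4/7)
10. 3934.426ms @ 8 + 983.607ms (2)
11. 4918.033ms @ 10 + 983.607ms (2)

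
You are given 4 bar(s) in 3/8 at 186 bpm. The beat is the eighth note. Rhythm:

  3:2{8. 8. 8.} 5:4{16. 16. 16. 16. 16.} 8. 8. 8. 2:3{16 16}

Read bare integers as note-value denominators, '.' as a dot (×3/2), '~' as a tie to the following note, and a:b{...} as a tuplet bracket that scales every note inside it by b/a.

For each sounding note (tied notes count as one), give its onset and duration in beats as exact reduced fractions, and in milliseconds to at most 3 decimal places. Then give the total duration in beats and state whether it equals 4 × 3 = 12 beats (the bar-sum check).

1) 0.0ms=0b +322.581ms=1b
2) 322.581ms=1b +322.581ms=1b
3) 645.161ms=2b +322.581ms=1b
4) 967.742ms=3b +193.548ms=3/5b
5) 1161.29ms=18/5b +193.548ms=3/5b
6) 1354.839ms=21/5b +193.548ms=3/5b
7) 1548.387ms=24/5b +193.548ms=3/5b
8) 1741.935ms=27/5b +193.548ms=3/5b
9) 1935.484ms=6b +483.871ms=3/2b
10) 2419.355ms=15/2b +483.871ms=3/2b
11) 2903.226ms=9b +483.871ms=3/2b
12) 3387.097ms=21/2b +241.935ms=3/4b
13) 3629.032ms=45/4b +241.935ms=3/4b
Σ=12b of 12 (186bpm 3/8) — PASS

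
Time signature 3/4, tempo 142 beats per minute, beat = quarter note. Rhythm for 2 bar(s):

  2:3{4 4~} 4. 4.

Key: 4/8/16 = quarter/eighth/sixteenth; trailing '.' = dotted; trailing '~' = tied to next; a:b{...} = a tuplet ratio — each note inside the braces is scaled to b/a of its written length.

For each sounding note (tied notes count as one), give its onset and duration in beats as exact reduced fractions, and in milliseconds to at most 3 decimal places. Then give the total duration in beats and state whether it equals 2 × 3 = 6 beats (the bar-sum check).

1) 0.0ms=0b +633.803ms=3/2b
2) 633.803ms=3/2b +1267.606ms=3b
3) 1901.408ms=9/2b +633.803ms=3/2b
Σ=6b of 6 (142bpm 3/4) — PASS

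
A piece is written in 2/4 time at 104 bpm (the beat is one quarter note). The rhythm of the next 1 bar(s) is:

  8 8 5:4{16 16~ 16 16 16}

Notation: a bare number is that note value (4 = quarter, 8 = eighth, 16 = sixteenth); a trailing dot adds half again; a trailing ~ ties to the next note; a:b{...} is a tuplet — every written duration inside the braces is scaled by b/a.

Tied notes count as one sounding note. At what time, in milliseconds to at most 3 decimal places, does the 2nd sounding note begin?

note 2 onset = 1/2b = 288.462ms

1. 0.0ms @ 0 + 288.462ms (1/2)
2. 288.462ms @ 1/2 + 288.462ms (1/2)
3. 576.923ms @ 1 + 115.385ms (1/5)
4. 692.308ms @ 6/5 + 230.769ms (2/5)
5. 923.077ms @ 8/5 + 115.385ms (1/5)
6. 1038.462ms @ 9/5 + 115.385ms (1/5)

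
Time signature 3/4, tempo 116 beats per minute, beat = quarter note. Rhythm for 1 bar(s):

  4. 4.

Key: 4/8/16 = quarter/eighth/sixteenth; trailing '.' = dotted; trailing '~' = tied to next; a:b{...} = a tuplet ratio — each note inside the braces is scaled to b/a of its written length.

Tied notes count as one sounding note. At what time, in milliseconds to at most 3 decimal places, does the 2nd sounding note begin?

note 2 onset = 3/2b = 775.862ms

1. 0.0ms @ 0 + 775.862ms (3/2)
2. 775.862ms @ 3/2 + 775.862ms (3/2)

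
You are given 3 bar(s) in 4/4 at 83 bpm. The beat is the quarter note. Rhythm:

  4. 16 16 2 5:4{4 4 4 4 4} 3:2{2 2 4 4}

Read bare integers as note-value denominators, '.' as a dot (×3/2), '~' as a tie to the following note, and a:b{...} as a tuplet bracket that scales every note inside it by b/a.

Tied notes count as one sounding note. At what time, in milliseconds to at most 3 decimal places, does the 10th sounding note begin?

1. 0.0ms @ 0 + 1084.337ms (3/2)
2. 1084.337ms @ 3/2 + 180.723ms (1/4)
3. 1265.06ms @ 7/4 + 180.723ms (1/4)
4. 1445.783ms @ 2 + 1445.783ms (2)
5. 2891.566ms @ 4 + 578.313ms (4/5)
6. 3469.88ms @ 24/5 + 578.313ms (4/5)
7. 4048.193ms @ 28/5 + 578.313ms (4/5)
8. 4626.506ms @ 32/5 + 578.313ms (4/5)
9. 5204.819ms @ 36/5 + 578.313ms (4/5)
10. 5783.133ms @ 8 + 963.855ms (4/3)
11. 6746.988ms @ 28/3 + 963.855ms (4/3)
12. 7710.843ms @ 32/3 + 481.928ms (2/3)
13. 8192.771ms @ 34/3 + 481.928ms (2/3)

note 10 onset = 8b = 5783.133ms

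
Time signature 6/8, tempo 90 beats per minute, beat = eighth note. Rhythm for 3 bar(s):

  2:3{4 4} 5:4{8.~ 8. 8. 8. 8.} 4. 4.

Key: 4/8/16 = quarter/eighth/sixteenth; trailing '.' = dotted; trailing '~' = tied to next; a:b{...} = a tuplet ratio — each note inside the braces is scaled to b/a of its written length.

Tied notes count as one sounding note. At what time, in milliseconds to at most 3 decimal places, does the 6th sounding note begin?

note 6 onset = 54/5b = 7200.0ms

1. 0.0ms @ 0 + 2000.0ms (3)
2. 2000.0ms @ 3 + 2000.0ms (3)
3. 4000.0ms @ 6 + 1600.0ms (12/5)
4. 5600.0ms @ 42/5 + 800.0ms (6/5)
5. 6400.0ms @ 48/5 + 800.0ms (6/5)
6. 7200.0ms @ 54/5 + 800.0ms (6/5)
7. 8000.0ms @ 12 + 2000.0ms (3)
8. 10000.0ms @ 15 + 2000.0ms (3)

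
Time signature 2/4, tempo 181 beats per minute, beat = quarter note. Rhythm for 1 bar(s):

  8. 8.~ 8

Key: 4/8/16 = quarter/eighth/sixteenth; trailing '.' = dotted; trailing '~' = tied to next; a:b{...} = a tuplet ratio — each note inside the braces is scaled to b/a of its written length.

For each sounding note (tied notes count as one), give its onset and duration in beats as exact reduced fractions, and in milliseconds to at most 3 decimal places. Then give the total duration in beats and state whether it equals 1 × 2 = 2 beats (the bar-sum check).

1) 0.0ms=0b +248.619ms=3/4b
2) 248.619ms=3/4b +414.365ms=5/4b
Σ=2b of 2 (181bpm 2/4) — PASS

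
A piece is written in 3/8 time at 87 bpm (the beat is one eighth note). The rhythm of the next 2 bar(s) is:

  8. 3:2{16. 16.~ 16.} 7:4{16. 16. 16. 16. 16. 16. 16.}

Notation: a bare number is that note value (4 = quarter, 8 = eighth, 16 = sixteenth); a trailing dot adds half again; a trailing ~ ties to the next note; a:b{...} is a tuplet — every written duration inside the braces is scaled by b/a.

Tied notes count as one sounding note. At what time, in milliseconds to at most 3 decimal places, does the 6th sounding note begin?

1. 0.0ms @ 0 + 1034.483ms (3/2)
2. 1034.483ms @ 3/2 + 344.828ms (1/2)
3. 1379.31ms @ 2 + 689.655ms (1)
4. 2068.966ms @ 3 + 295.567ms (3/7)
5. 2364.532ms @ 24/7 + 295.567ms (3/7)
6. 2660.099ms @ 27/7 + 295.567ms (3/7)
7. 2955.665ms @ 30/7 + 295.567ms (3/7)
8. 3251.232ms @ 33/7 + 295.567ms (3/7)
9. 3546.798ms @ 36/7 + 295.567ms (3/7)
10. 3842.365ms @ 39/7 + 295.567ms (3/7)

note 6 onset = 27/7b = 2660.099ms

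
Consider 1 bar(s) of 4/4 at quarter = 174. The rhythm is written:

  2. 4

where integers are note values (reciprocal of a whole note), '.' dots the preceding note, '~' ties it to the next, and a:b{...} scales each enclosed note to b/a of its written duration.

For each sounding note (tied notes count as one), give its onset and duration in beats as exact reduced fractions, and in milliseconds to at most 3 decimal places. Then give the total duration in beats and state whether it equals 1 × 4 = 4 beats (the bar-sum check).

1) 0.0ms=0b +1034.483ms=3b
2) 1034.483ms=3b +344.828ms=1b
Σ=4b of 4 (174bpm 4/4) — PASS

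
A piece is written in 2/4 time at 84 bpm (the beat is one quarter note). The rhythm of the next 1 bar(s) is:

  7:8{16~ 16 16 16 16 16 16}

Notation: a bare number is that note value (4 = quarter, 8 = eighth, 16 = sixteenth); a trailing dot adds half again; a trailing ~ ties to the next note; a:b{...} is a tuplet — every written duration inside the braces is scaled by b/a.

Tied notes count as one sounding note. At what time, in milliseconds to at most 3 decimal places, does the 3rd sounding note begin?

1. 0.0ms @ 0 + 408.163ms (4/7)
2. 408.163ms @ 4/7 + 204.082ms (2/7)
3. 612.245ms @ 6/7 + 204.082ms (2/7)
4. 816.327ms @ 8/7 + 204.082ms (2/7)
5. 1020.408ms @ 10/7 + 204.082ms (2/7)
6. 1224.49ms @ 12/7 + 204.082ms (2/7)

note 3 onset = 6/7b = 612.245ms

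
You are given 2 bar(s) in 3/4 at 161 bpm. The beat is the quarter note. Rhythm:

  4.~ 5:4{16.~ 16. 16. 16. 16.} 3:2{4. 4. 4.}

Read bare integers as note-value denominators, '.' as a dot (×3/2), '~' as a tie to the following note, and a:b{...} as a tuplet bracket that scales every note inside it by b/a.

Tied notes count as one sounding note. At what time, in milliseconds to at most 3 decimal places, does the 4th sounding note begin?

1. 0.0ms @ 0 + 782.609ms (21/10)
2. 782.609ms @ 21/10 + 111.801ms (3/10)
3. 894.41ms @ 12/5 + 111.801ms (3/10)
4. 1006.211ms @ 27/10 + 111.801ms (3/10)
5. 1118.012ms @ 3 + 372.671ms (1)
6. 1490.683ms @ 4 + 372.671ms (1)
7. 1863.354ms @ 5 + 372.671ms (1)

note 4 onset = 27/10b = 1006.211ms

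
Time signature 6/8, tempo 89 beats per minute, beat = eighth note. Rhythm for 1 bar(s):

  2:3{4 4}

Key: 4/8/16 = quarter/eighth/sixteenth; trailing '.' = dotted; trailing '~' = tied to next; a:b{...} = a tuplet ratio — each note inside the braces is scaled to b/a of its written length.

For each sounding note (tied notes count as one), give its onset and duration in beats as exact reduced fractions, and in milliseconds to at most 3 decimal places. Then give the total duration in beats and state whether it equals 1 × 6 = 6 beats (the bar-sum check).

1) 0.0ms=0b +2022.472ms=3b
2) 2022.472ms=3b +2022.472ms=3b
Σ=6b of 6 (89bpm 6/8) — PASS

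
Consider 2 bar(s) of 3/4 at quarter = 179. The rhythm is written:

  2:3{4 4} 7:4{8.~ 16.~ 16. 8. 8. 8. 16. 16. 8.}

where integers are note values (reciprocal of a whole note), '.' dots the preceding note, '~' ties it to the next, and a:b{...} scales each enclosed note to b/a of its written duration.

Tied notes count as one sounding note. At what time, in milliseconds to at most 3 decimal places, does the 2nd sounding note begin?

note 2 onset = 3/2b = 502.793ms

1. 0.0ms @ 0 + 502.793ms (3/2)
2. 502.793ms @ 3/2 + 502.793ms (3/2)
3. 1005.587ms @ 3 + 287.31ms (6/7)
4. 1292.897ms @ 27/7 + 143.655ms (3/7)
5. 1436.552ms @ 30/7 + 143.655ms (3/7)
6. 1580.208ms @ 33/7 + 143.655ms (3/7)
7. 1723.863ms @ 36/7 + 71.828ms (3/14)
8. 1795.69ms @ 75/14 + 71.828ms (3/14)
9. 1867.518ms @ 39/7 + 143.655ms (3/7)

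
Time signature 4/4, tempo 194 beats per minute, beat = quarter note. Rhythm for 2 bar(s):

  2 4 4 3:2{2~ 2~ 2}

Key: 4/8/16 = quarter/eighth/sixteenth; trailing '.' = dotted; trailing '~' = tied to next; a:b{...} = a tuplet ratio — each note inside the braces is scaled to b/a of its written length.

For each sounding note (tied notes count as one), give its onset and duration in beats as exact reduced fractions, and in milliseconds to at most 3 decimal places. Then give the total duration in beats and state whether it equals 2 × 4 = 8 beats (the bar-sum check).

1) 0.0ms=0b +618.557ms=2b
2) 618.557ms=2b +309.278ms=1b
3) 927.835ms=3b +309.278ms=1b
4) 1237.113ms=4b +1237.113ms=4b
Σ=8b of 8 (194bpm 4/4) — PASS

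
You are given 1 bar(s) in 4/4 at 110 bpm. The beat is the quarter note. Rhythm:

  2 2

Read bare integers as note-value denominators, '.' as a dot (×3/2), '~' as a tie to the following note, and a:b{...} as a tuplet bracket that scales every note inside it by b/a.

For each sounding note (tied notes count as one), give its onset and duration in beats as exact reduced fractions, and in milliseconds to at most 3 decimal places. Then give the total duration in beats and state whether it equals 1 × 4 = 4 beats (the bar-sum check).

1) 0.0ms=0b +1090.909ms=2b
2) 1090.909ms=2b +1090.909ms=2b
Σ=4b of 4 (110bpm 4/4) — PASS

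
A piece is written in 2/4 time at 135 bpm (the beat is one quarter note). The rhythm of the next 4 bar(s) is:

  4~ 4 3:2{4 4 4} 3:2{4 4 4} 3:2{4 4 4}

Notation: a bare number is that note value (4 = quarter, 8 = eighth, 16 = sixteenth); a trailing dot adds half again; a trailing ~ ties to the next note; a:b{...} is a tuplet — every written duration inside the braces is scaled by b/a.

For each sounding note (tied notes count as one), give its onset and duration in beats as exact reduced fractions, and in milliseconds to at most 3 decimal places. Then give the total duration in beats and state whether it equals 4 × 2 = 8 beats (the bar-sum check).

1) 0.0ms=0b +888.889ms=2b
2) 888.889ms=2b +296.296ms=2/3b
3) 1185.185ms=8/3b +296.296ms=2/3b
4) 1481.481ms=10/3b +296.296ms=2/3b
5) 1777.778ms=4b +296.296ms=2/3b
6) 2074.074ms=14/3b +296.296ms=2/3b
7) 2370.37ms=16/3b +296.296ms=2/3b
8) 2666.667ms=6b +296.296ms=2/3b
9) 2962.963ms=20/3b +296.296ms=2/3b
10) 3259.259ms=22/3b +296.296ms=2/3b
Σ=8b of 8 (135bpm 2/4) — PASS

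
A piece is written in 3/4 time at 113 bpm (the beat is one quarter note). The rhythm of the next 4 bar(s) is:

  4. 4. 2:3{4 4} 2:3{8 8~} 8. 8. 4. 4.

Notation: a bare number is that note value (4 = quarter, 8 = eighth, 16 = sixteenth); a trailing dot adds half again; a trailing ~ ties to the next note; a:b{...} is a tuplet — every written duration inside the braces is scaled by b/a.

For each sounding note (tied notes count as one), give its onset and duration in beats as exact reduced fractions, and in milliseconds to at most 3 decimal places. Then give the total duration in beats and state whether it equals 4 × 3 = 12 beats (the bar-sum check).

1) 0.0ms=0b +796.46ms=3/2b
2) 796.46ms=3/2b +796.46ms=3/2b
3) 1592.92ms=3b +796.46ms=3/2b
4) 2389.381ms=9/2b +796.46ms=3/2b
5) 3185.841ms=6b +398.23ms=3/4b
6) 3584.071ms=27/4b +796.46ms=3/2b
7) 4380.531ms=33/4b +398.23ms=3/4b
8) 4778.761ms=9b +796.46ms=3/2b
9) 5575.221ms=21/2b +796.46ms=3/2b
Σ=12b of 12 (113bpm 3/4) — PASS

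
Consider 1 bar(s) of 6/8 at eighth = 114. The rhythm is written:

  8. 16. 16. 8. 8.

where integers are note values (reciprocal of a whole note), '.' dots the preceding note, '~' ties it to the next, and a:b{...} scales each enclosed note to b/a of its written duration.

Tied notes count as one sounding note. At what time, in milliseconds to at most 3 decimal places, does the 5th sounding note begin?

note 5 onset = 9/2b = 2368.421ms

1. 0.0ms @ 0 + 789.474ms (3/2)
2. 789.474ms @ 3/2 + 394.737ms (3/4)
3. 1184.211ms @ 9/4 + 394.737ms (3/4)
4. 1578.947ms @ 3 + 789.474ms (3/2)
5. 2368.421ms @ 9/2 + 789.474ms (3/2)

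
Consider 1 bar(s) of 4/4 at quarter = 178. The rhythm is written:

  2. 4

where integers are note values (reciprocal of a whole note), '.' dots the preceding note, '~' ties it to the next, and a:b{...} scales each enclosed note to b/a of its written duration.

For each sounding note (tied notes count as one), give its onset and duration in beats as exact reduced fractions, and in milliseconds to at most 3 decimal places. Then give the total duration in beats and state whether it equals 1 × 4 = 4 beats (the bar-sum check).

1) 0.0ms=0b +1011.236ms=3b
2) 1011.236ms=3b +337.079ms=1b
Σ=4b of 4 (178bpm 4/4) — PASS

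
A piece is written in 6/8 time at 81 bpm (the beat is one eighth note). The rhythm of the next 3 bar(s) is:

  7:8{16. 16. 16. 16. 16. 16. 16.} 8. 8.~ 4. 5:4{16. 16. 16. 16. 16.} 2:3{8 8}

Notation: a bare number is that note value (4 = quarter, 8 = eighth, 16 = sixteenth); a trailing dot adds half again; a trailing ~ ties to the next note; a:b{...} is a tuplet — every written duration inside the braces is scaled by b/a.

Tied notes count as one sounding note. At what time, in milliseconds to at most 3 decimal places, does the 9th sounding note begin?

note 9 onset = 15/2b = 5555.556ms

1. 0.0ms @ 0 + 634.921ms (6/7)
2. 634.921ms @ 6/7 + 634.921ms (6/7)
3. 1269.841ms @ 12/7 + 634.921ms (6/7)
4. 1904.762ms @ 18/7 + 634.921ms (6/7)
5. 2539.683ms @ 24/7 + 634.921ms (6/7)
6. 3174.603ms @ 30/7 + 634.921ms (6/7)
7. 3809.524ms @ 36/7 + 634.921ms (6/7)
8. 4444.444ms @ 6 + 1111.111ms (3/2)
9. 5555.556ms @ 15/2 + 3333.333ms (9/2)
10. 8888.889ms @ 12 + 444.444ms (3/5)
11. 9333.333ms @ 63/5 + 444.444ms (3/5)
12. 9777.778ms @ 66/5 + 444.444ms (3/5)
13. 10222.222ms @ 69/5 + 444.444ms (3/5)
14. 10666.667ms @ 72/5 + 444.444ms (3/5)
15. 11111.111ms @ 15 + 1111.111ms (3/2)
16. 12222.222ms @ 33/2 + 1111.111ms (3/2)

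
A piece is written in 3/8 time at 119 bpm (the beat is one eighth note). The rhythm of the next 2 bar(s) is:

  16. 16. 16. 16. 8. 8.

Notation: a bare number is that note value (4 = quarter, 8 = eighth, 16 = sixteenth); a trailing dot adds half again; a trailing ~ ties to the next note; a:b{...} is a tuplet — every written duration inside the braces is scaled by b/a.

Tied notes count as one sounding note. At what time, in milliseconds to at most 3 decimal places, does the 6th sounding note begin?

note 6 onset = 9/2b = 2268.908ms

1. 0.0ms @ 0 + 378.151ms (3/4)
2. 378.151ms @ 3/4 + 378.151ms (3/4)
3. 756.303ms @ 3/2 + 378.151ms (3/4)
4. 1134.454ms @ 9/4 + 378.151ms (3/4)
5. 1512.605ms @ 3 + 756.303ms (3/2)
6. 2268.908ms @ 9/2 + 756.303ms (3/2)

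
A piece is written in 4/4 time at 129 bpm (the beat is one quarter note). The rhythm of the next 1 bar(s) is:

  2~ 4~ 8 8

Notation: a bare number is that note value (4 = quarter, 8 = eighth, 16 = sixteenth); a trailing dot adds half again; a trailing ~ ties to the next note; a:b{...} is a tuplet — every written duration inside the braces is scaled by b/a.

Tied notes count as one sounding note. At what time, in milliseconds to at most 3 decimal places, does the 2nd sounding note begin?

1. 0.0ms @ 0 + 1627.907ms (7/2)
2. 1627.907ms @ 7/2 + 232.558ms (1/2)

note 2 onset = 7/2b = 1627.907ms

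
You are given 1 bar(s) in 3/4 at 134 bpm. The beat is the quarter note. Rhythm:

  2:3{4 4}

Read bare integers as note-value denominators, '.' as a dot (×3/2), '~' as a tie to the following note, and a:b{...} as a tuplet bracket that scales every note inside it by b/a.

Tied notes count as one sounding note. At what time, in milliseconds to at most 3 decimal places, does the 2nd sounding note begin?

1. 0.0ms @ 0 + 671.642ms (3/2)
2. 671.642ms @ 3/2 + 671.642ms (3/2)

note 2 onset = 3/2b = 671.642ms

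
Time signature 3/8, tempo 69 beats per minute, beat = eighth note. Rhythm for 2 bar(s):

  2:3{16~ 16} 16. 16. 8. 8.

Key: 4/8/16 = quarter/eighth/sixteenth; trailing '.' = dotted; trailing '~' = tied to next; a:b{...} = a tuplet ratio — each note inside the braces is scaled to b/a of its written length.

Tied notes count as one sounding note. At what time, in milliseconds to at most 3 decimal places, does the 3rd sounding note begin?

note 3 onset = 9/4b = 1956.522ms

1. 0.0ms @ 0 + 1304.348ms (3/2)
2. 1304.348ms @ 3/2 + 652.174ms (3/4)
3. 1956.522ms @ 9/4 + 652.174ms (3/4)
4. 2608.696ms @ 3 + 1304.348ms (3/2)
5. 3913.043ms @ 9/2 + 1304.348ms (3/2)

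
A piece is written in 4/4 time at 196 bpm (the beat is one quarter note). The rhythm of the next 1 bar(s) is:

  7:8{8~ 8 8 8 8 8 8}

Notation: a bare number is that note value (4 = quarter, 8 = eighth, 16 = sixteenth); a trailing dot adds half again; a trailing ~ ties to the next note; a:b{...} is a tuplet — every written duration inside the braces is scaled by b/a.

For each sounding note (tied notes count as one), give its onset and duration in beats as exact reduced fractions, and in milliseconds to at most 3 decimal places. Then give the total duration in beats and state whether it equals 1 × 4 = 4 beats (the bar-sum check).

1) 0.0ms=0b +349.854ms=8/7b
2) 349.854ms=8/7b +174.927ms=4/7b
3) 524.781ms=12/7b +174.927ms=4/7b
4) 699.708ms=16/7b +174.927ms=4/7b
5) 874.636ms=20/7b +174.927ms=4/7b
6) 1049.563ms=24/7b +174.927ms=4/7b
Σ=4b of 4 (196bpm 4/4) — PASS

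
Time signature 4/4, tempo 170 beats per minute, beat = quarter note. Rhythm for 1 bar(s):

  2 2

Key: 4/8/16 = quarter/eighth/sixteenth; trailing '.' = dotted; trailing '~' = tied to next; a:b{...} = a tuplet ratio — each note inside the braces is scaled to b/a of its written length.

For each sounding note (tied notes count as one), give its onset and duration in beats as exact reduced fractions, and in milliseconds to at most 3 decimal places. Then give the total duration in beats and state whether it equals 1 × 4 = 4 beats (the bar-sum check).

1) 0.0ms=0b +705.882ms=2b
2) 705.882ms=2b +705.882ms=2b
Σ=4b of 4 (170bpm 4/4) — PASS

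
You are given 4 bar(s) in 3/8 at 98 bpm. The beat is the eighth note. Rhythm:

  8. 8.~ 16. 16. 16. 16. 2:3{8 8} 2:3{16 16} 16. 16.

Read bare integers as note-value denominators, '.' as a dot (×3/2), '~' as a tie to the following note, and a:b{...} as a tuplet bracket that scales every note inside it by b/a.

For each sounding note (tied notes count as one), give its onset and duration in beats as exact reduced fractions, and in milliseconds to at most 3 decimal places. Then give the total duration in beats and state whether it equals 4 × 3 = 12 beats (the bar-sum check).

1) 0.0ms=0b +918.367ms=3/2b
2) 918.367ms=3/2b +1377.551ms=9/4b
3) 2295.918ms=15/4b +459.184ms=3/4b
4) 2755.102ms=9/2b +459.184ms=3/4b
5) 3214.286ms=21/4b +459.184ms=3/4b
6) 3673.469ms=6b +918.367ms=3/2b
7) 4591.837ms=15/2b +918.367ms=3/2b
8) 5510.204ms=9b +459.184ms=3/4b
9) 5969.388ms=39/4b +459.184ms=3/4b
10) 6428.571ms=21/2b +459.184ms=3/4b
11) 6887.755ms=45/4b +459.184ms=3/4b
Σ=12b of 12 (98bpm 3/8) — PASS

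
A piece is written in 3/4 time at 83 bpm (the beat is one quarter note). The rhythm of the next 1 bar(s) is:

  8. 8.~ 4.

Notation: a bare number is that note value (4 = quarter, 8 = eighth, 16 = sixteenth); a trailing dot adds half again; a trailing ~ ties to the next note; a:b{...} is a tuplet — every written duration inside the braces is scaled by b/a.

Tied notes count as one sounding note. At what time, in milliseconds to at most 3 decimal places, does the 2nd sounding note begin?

1. 0.0ms @ 0 + 542.169ms (3/4)
2. 542.169ms @ 3/4 + 1626.506ms (9/4)

note 2 onset = 3/4b = 542.169ms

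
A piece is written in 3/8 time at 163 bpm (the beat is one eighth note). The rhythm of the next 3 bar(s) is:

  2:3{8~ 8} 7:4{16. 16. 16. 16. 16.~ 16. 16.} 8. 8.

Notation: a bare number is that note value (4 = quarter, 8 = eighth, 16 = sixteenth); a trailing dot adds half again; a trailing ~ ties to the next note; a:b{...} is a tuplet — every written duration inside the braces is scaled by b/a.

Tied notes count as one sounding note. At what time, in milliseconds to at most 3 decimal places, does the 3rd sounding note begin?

note 3 onset = 24/7b = 1262.051ms

1. 0.0ms @ 0 + 1104.294ms (3)
2. 1104.294ms @ 3 + 157.756ms (3/7)
3. 1262.051ms @ 24/7 + 157.756ms (3/7)
4. 1419.807ms @ 27/7 + 157.756ms (3/7)
5. 1577.564ms @ 30/7 + 157.756ms (3/7)
6. 1735.32ms @ 33/7 + 315.513ms (6/7)
7. 2050.833ms @ 39/7 + 157.756ms (3/7)
8. 2208.589ms @ 6 + 552.147ms (3/2)
9. 2760.736ms @ 15/2 + 552.147ms (3/2)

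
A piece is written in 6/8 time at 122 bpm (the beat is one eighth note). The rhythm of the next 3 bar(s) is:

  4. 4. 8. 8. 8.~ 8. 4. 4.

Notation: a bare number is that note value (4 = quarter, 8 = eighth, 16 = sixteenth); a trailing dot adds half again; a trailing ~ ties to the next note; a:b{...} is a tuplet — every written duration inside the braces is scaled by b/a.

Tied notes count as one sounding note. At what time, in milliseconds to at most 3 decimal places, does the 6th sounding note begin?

1. 0.0ms @ 0 + 1475.41ms (3)
2. 1475.41ms @ 3 + 1475.41ms (3)
3. 2950.82ms @ 6 + 737.705ms (3/2)
4. 3688.525ms @ 15/2 + 737.705ms (3/2)
5. 4426.23ms @ 9 + 1475.41ms (3)
6. 5901.639ms @ 12 + 1475.41ms (3)
7. 7377.049ms @ 15 + 1475.41ms (3)

note 6 onset = 12b = 5901.639ms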